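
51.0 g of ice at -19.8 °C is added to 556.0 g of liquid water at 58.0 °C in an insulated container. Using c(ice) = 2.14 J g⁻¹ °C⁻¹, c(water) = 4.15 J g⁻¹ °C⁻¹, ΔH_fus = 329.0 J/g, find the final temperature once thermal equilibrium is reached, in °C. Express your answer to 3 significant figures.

T_f = 45.6 °C

Heat to bring ice to 0 °C and melt it: q₁ = 51.0×2.14×19.8 + 51.0×329.0 = 18940 J
Heat the water can supply cooling to 0 °C: 556.0×4.15×58.0 = 133829 J > q₁, so all ice melts.
Energy balance: 556.0×4.15×(58.0 − T) = 18940 + 51.0×4.15×(T − 0)
2307.4(58.0 − T) = 18940 + 211.65 T
133829 − 18940 = 2519.05 T
T = 114889 / 2519.05 = 45.61 °C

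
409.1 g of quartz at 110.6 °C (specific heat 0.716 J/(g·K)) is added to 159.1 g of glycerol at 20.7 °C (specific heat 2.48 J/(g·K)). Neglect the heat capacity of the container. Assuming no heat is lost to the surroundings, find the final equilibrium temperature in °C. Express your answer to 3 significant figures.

Heat lost by quartz = heat gained by glycerol.
(409.1)(0.716)(110.6 − T) = (159.1)(2.48)(T − 20.7)
292.9156 (110.6 − T) = 394.568 (T − 20.7)
32396 − 292.9156 T = 394.568 T − 8167.6
40563.6 = 687.4836 T
T = 59.00 °C

T_f = 59.0 °C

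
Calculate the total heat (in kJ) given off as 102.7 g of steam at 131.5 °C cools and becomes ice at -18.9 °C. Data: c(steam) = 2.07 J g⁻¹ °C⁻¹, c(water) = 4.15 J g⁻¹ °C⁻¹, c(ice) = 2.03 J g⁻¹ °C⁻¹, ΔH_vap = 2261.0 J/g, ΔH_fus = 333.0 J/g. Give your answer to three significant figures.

q = 320 kJ

q1 (cool steam 131.5→100 °C): 102.7 × 2.07 × 31.5 = 6697 J
q2 (condense at 100 °C): 102.7 × 2261.0 = 232205 J
q3 (cool water 100→0 °C): 102.7 × 4.15 × 100.0 = 42621 J
q4 (freeze at 0 °C): 102.7 × 333.0 = 34199 J
q5 (cool ice 0→-18.9 °C): 102.7 × 2.03 × 18.9 = 3940 J
Total: 6697 + 232205 + 42621 + 34199 + 3940 = 319662 J = 320 kJ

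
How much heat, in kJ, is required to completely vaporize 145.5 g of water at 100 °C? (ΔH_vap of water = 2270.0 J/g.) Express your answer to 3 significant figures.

q = 330 kJ

q = m × ΔH_vap = 145.5 × 2270.0 = 330300 J = 330 kJ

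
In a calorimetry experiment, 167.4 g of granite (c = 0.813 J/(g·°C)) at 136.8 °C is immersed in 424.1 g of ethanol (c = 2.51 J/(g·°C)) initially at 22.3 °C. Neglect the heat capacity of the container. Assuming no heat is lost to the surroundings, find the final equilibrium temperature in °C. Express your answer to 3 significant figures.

Heat lost by granite = heat gained by ethanol.
(167.4)(0.813)(136.8 − T) = (424.1)(2.51)(T − 22.3)
136.0962 (136.8 − T) = 1064.491 (T − 22.3)
18618 − 136.0962 T = 1064.491 T − 23738
42356 = 1200.5872 T
T = 35.28 °C

T_f = 35.3 °C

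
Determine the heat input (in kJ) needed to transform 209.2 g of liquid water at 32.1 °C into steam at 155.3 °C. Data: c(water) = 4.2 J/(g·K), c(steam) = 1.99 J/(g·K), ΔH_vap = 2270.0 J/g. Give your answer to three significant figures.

q = 558 kJ

q1 (heat water 32.1→100.0 °C): 209.2 × 4.2 × 67.9 = 59660 J
q2 (vaporize at 100 °C): 209.2 × 2270.0 = 474884 J
q3 (heat steam 100.0→155.3 °C): 209.2 × 1.99 × 55.3 = 23022 J
Total: 59660 + 474884 + 23022 = 557566 J = 558 kJ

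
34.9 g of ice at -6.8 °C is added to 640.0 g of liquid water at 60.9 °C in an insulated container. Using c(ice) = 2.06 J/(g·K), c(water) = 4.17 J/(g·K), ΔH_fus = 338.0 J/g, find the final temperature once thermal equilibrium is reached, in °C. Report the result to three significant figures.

T_f = 53.4 °C

Heat to bring ice to 0 °C and melt it: q₁ = 34.9×2.06×6.8 + 34.9×338.0 = 12285 J
Heat the water can supply cooling to 0 °C: 640.0×4.17×60.9 = 162530 J > q₁, so all ice melts.
Energy balance: 640.0×4.17×(60.9 − T) = 12285 + 34.9×4.17×(T − 0)
2668.8(60.9 − T) = 12285 + 145.533 T
162530 − 12285 = 2814.333 T
T = 150245 / 2814.333 = 53.39 °C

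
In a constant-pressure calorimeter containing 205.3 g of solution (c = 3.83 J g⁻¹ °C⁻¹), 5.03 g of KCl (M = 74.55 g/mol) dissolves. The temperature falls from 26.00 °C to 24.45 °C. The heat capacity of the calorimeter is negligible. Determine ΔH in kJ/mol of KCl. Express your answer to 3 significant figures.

|ΔT| = |24.45 − 26.00| = 1.55 °C
|q_surr| = (205.3 × 3.83) × 1.55 = 786.299 × 1.55 = 1219 J
n(KCl) = 5.03 / 74.55 = 0.06747 mol
Temperature fell, so q_rxn = +|q_surr| = 1.219 kJ
ΔH = q_rxn / n = 18.07 kJ/mol

ΔH = 18.1 kJ/mol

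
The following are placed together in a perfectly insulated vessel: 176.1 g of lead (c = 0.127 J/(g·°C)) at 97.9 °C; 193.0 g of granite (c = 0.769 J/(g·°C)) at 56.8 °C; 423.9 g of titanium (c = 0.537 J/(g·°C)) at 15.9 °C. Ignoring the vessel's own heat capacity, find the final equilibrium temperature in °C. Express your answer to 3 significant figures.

T_f = 35.7 °C

Σ mᵢcᵢ(T − Tᵢ) = 0  ⇒  T = Σ mᵢcᵢTᵢ / Σ mᵢcᵢ
Σ mᵢcᵢ = 176.1×0.127 + 193.0×0.769 + 423.9×0.537 = 398.4160
Σ mᵢcᵢTᵢ = 22.3647×97.9 + 148.417×56.8 + 227.6343×15.9 = 14239
T = 14239 / 398.4160 = 35.74 °C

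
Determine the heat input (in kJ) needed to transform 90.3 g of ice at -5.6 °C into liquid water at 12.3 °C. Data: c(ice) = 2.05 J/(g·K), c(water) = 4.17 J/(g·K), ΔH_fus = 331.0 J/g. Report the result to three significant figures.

q = 35.6 kJ

q1 (heat ice -5.6→0.0 °C): 90.3 × 2.05 × 5.6 = 1037 J
q2 (melt at 0 °C): 90.3 × 331.0 = 29889 J
q3 (heat water 0.0→12.3 °C): 90.3 × 4.17 × 12.3 = 4632 J
Total: 1037 + 29889 + 4632 = 35558 J = 35.6 kJ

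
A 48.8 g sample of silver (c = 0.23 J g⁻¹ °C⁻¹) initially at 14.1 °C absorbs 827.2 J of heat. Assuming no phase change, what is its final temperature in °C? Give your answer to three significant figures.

ΔT = q / (m c) = 827.2 / (48.8 × 0.23) = 73.70 °C
T_f = 14.1 + 73.70 = 87.80 °C

T_f = 87.8 °C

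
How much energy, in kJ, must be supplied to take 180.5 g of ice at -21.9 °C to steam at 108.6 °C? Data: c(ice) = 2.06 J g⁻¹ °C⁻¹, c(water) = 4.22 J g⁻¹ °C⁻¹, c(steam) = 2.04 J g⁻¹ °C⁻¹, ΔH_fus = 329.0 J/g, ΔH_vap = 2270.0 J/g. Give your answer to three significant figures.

q = 557 kJ

q1 (heat ice -21.9→0.0 °C): 180.5 × 2.06 × 21.9 = 8143 J
q2 (melt at 0 °C): 180.5 × 329.0 = 59385 J
q3 (heat water 0.0→100.0 °C): 180.5 × 4.22 × 100.0 = 76171 J
q4 (vaporize at 100 °C): 180.5 × 2270.0 = 409735 J
q5 (heat steam 100.0→108.6 °C): 180.5 × 2.04 × 8.6 = 3167 J
Total: 8143 + 59385 + 76171 + 409735 + 3167 = 556601 J = 557 kJ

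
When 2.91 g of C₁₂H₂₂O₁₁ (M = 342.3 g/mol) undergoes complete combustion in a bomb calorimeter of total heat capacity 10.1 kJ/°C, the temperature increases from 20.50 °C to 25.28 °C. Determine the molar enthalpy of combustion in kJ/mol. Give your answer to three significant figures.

ΔT = 25.28 − 20.50 = 4.78 °C
q_cal = C_cal × ΔT = 10.1 × 4.78 = 48.278 kJ
n = 2.91 / 342.3 = 0.008501 mol
q_rxn = −q_cal = -48.278 kJ
ΔH = -48.278 / 0.008501 = -5679 kJ/mol

ΔH = -5680 kJ/mol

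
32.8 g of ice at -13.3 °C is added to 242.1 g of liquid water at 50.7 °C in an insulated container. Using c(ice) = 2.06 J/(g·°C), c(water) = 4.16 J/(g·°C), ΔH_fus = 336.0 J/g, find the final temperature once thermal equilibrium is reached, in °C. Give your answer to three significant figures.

Heat to bring ice to 0 °C and melt it: q₁ = 32.8×2.06×13.3 + 32.8×336.0 = 11919 J
Heat the water can supply cooling to 0 °C: 242.1×4.16×50.7 = 51061.8 J > q₁, so all ice melts.
Energy balance: 242.1×4.16×(50.7 − T) = 11919 + 32.8×4.16×(T − 0)
1007.136(50.7 − T) = 11919 + 136.448 T
51061.8 − 11919 = 1143.584 T
T = 39142.8 / 1143.584 = 34.23 °C

T_f = 34.2 °C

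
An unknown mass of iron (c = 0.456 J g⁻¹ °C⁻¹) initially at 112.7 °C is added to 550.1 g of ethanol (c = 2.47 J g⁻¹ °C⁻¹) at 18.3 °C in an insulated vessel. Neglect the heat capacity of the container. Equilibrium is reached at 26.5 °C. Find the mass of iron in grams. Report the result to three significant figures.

m = 283 g

q_gained = (550.1 × 2.47) × (26.5 − 18.3) = 11140 J
q_lost = m × 0.456 × (112.7 − 26.5) = 39.3072 m
m = 11140 / 39.3072 = 283 g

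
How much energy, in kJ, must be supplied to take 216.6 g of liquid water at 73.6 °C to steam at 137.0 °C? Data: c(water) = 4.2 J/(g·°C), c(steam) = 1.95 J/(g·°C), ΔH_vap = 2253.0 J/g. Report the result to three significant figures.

q1 (heat water 73.6→100.0 °C): 216.6 × 4.2 × 26.4 = 24017 J
q2 (vaporize at 100 °C): 216.6 × 2253.0 = 488000 J
q3 (heat steam 100.0→137.0 °C): 216.6 × 1.95 × 37.0 = 15628 J
Total: 24017 + 488000 + 15628 = 527645 J = 528 kJ

q = 528 kJ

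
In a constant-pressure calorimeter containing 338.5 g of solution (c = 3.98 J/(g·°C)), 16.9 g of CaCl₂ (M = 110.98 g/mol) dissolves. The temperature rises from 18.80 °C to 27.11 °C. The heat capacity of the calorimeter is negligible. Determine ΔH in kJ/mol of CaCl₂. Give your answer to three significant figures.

|ΔT| = |27.11 − 18.80| = 8.31 °C
|q_surr| = (338.5 × 3.98) × 8.31 = 1347.23 × 8.31 = 11200 J
n(CaCl₂) = 16.9 / 110.98 = 0.1523 mol
Temperature rose, so q_rxn = −|q_surr| = -11.20 kJ
ΔH = q_rxn / n = -73.54 kJ/mol

ΔH = -73.5 kJ/mol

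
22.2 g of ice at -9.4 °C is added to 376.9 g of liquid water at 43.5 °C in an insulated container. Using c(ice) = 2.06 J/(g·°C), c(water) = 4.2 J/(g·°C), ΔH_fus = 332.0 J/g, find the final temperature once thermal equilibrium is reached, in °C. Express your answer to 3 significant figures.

T_f = 36.4 °C

Heat to bring ice to 0 °C and melt it: q₁ = 22.2×2.06×9.4 + 22.2×332.0 = 7800.3 J
Heat the water can supply cooling to 0 °C: 376.9×4.2×43.5 = 68859.6 J > q₁, so all ice melts.
Energy balance: 376.9×4.2×(43.5 − T) = 7800.3 + 22.2×4.2×(T − 0)
1582.98(43.5 − T) = 7800.3 + 93.24 T
68859.6 − 7800.3 = 1676.22 T
T = 61059.3 / 1676.22 = 36.43 °C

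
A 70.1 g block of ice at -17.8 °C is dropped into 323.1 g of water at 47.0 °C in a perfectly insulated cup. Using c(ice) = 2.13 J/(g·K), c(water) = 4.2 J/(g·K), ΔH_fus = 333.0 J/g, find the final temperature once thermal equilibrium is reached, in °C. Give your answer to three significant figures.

T_f = 22.9 °C

Heat to bring ice to 0 °C and melt it: q₁ = 70.1×2.13×17.8 + 70.1×333.0 = 26001 J
Heat the water can supply cooling to 0 °C: 323.1×4.2×47.0 = 63779.9 J > q₁, so all ice melts.
Energy balance: 323.1×4.2×(47.0 − T) = 26001 + 70.1×4.2×(T − 0)
1357.02(47.0 − T) = 26001 + 294.42 T
63779.9 − 26001 = 1651.44 T
T = 37778.9 / 1651.44 = 22.88 °C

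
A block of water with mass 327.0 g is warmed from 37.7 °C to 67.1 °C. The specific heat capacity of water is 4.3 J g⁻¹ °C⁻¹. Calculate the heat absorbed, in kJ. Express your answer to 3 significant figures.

q = m c ΔT = 327.0 × 4.3 × (67.1 − 37.7)
q = 327.0 × 4.3 × 29.4 = 41340 J = 41.3 kJ

q = 41.3 kJ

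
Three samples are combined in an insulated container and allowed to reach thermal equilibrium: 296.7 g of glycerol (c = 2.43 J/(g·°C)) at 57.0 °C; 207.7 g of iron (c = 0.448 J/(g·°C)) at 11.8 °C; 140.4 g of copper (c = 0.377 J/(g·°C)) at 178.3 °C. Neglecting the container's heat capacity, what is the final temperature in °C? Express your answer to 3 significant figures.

Σ mᵢcᵢ(T − Tᵢ) = 0  ⇒  T = Σ mᵢcᵢTᵢ / Σ mᵢcᵢ
Σ mᵢcᵢ = 296.7×2.43 + 207.7×0.448 + 140.4×0.377 = 866.9614
Σ mᵢcᵢTᵢ = 720.981×57.0 + 93.0496×11.8 + 52.9308×178.3 = 51631
T = 51631 / 866.9614 = 59.55 °C

T_f = 59.6 °C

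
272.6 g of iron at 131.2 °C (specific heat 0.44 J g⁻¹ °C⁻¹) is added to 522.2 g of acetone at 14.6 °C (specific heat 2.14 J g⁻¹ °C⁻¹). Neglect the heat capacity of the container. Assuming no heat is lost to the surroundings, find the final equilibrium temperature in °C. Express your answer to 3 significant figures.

T_f = 25.9 °C

Heat lost by iron = heat gained by acetone.
(272.6)(0.44)(131.2 − T) = (522.2)(2.14)(T − 14.6)
119.944 (131.2 − T) = 1117.508 (T − 14.6)
15737 − 119.944 T = 1117.508 T − 16316
32053 = 1237.452 T
T = 25.90 °C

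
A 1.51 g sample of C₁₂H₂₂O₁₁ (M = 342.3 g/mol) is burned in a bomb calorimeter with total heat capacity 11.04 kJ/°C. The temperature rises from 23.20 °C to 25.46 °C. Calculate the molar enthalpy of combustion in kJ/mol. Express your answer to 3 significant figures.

ΔT = 25.46 − 23.20 = 2.26 °C
q_cal = C_cal × ΔT = 11.04 × 2.26 = 24.9504 kJ
n = 1.51 / 342.3 = 0.004411 mol
q_rxn = −q_cal = -24.9504 kJ
ΔH = -24.9504 / 0.004411 = -5656 kJ/mol

ΔH = -5660 kJ/mol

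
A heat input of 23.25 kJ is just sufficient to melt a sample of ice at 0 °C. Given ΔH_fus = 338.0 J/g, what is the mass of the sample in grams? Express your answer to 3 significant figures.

m = 68.8 g

m = q / ΔH_fus = 23250 J / 338.0 J/g = 68.8 g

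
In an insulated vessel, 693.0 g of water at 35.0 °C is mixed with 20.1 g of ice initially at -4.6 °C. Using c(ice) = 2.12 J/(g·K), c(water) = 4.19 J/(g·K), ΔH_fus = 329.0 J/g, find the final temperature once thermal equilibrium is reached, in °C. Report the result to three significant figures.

Heat to bring ice to 0 °C and melt it: q₁ = 20.1×2.12×4.6 + 20.1×329.0 = 6808.9 J
Heat the water can supply cooling to 0 °C: 693.0×4.19×35.0 = 101628 J > q₁, so all ice melts.
Energy balance: 693.0×4.19×(35.0 − T) = 6808.9 + 20.1×4.19×(T − 0)
2903.67(35.0 − T) = 6808.9 + 84.219 T
101628 − 6808.9 = 2987.889 T
T = 94819.1 / 2987.889 = 31.73 °C

T_f = 31.7 °C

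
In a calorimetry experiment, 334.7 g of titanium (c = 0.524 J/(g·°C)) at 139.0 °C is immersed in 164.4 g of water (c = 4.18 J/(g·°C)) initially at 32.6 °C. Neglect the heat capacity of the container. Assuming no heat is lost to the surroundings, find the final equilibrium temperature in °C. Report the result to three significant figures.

Heat lost by titanium = heat gained by water.
(334.7)(0.524)(139.0 − T) = (164.4)(4.18)(T − 32.6)
175.3828 (139.0 − T) = 687.192 (T − 32.6)
24378 − 175.3828 T = 687.192 T − 22402
46780 = 862.5748 T
T = 54.23 °C

T_f = 54.2 °C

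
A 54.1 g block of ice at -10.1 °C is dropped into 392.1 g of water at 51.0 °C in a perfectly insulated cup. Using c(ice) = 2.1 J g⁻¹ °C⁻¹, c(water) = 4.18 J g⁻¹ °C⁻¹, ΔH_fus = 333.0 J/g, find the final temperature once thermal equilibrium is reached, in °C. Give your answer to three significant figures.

T_f = 34.5 °C

Heat to bring ice to 0 °C and melt it: q₁ = 54.1×2.1×10.1 + 54.1×333.0 = 19163 J
Heat the water can supply cooling to 0 °C: 392.1×4.18×51.0 = 83587.9 J > q₁, so all ice melts.
Energy balance: 392.1×4.18×(51.0 − T) = 19163 + 54.1×4.18×(T − 0)
1638.978(51.0 − T) = 19163 + 226.138 T
83587.9 − 19163 = 1865.116 T
T = 64424.9 / 1865.116 = 34.54 °C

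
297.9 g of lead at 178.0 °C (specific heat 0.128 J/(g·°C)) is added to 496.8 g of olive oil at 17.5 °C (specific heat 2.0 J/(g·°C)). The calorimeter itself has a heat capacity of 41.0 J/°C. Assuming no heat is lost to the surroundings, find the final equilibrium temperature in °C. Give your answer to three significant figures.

Heat lost by lead = heat gained by olive oil + calorimeter.
(297.9)(0.128)(178.0 − T) = [(496.8)(2.0) + 41.0](T − 17.5)
38.1312 (178.0 − T) = 1034.6 (T − 17.5)
6787.4 − 38.1312 T = 1034.6 T − 18106
24893.4 = 1072.7312 T
T = 23.21 °C

T_f = 23.2 °C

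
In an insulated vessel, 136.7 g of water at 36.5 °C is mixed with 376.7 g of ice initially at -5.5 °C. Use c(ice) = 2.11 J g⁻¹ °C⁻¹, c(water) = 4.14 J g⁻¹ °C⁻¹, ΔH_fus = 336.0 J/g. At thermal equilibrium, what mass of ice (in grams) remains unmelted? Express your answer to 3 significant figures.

m_ice remaining = 328 g

Heat to warm all ice to 0 °C: 376.7×2.11×5.5 = 4371.6 J
Heat released by water cooling to 0 °C: 136.7×4.14×36.5 = 20657 J
20657 J < 4371.6 + 376.7×336.0 = 130942.8 J, so not all ice melts; final T = 0 °C.
Heat left for melting: 20657 − 4371.6 = 16285.4 J
Mass melted = 16285.4 / 336.0 = 48.47 g
Ice remaining = 376.7 − 48.47 = 328.23 g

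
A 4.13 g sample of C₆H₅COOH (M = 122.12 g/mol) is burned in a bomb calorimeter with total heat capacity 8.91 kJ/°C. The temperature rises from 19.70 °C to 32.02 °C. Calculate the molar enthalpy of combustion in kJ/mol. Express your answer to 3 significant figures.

ΔT = 32.02 − 19.70 = 12.32 °C
q_cal = C_cal × ΔT = 8.91 × 12.32 = 109.7712 kJ
n = 4.13 / 122.12 = 0.03382 mol
q_rxn = −q_cal = -109.7712 kJ
ΔH = -109.7712 / 0.03382 = -3246 kJ/mol

ΔH = -3250 kJ/mol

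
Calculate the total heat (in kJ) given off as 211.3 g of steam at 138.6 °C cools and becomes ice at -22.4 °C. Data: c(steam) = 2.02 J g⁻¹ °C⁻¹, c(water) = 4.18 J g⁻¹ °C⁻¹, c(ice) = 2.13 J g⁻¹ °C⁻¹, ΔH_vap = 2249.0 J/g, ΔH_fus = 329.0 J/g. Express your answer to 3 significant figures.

q1 (cool steam 138.6→100 °C): 211.3 × 2.02 × 38.6 = 16475 J
q2 (condense at 100 °C): 211.3 × 2249.0 = 475214 J
q3 (cool water 100→0 °C): 211.3 × 4.18 × 100.0 = 88323 J
q4 (freeze at 0 °C): 211.3 × 329.0 = 69518 J
q5 (cool ice 0→-22.4 °C): 211.3 × 2.13 × 22.4 = 10082 J
Total: 16475 + 475214 + 88323 + 69518 + 10082 = 659612 J = 660 kJ

q = 660 kJ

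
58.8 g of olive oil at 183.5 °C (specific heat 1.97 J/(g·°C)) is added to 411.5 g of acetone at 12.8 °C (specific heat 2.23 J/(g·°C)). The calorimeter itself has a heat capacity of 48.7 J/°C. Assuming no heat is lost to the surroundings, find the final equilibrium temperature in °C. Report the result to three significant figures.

Heat lost by olive oil = heat gained by acetone + calorimeter.
(58.8)(1.97)(183.5 − T) = [(411.5)(2.23) + 48.7](T − 12.8)
115.836 (183.5 − T) = 966.345 (T − 12.8)
21256 − 115.836 T = 966.345 T − 12369
33625 = 1082.181 T
T = 31.07 °C

T_f = 31.1 °C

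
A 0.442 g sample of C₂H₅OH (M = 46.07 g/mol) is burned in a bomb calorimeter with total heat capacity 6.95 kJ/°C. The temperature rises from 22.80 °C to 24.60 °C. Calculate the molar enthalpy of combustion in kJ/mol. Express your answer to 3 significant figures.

ΔT = 24.60 − 22.80 = 1.80 °C
q_cal = C_cal × ΔT = 6.95 × 1.80 = 12.51 kJ
n = 0.442 / 46.07 = 0.009594 mol
q_rxn = −q_cal = -12.51 kJ
ΔH = -12.51 / 0.009594 = -1304 kJ/mol

ΔH = -1300 kJ/mol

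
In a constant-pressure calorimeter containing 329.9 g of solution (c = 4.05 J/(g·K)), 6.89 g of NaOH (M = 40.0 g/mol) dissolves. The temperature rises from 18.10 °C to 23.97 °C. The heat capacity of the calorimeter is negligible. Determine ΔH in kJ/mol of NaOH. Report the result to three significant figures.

ΔH = -45.5 kJ/mol

|ΔT| = |23.97 − 18.10| = 5.87 °C
|q_surr| = (329.9 × 4.05) × 5.87 = 1336.095 × 5.87 = 7843 J
n(NaOH) = 6.89 / 40.0 = 0.1723 mol
Temperature rose, so q_rxn = −|q_surr| = -7.843 kJ
ΔH = q_rxn / n = -45.52 kJ/mol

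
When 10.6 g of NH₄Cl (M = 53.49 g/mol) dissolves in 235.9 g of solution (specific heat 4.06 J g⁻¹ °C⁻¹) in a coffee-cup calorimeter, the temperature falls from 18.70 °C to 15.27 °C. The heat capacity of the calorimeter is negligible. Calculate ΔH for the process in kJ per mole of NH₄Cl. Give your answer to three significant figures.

ΔH = 16.6 kJ/mol

|ΔT| = |15.27 − 18.70| = 3.43 °C
|q_surr| = (235.9 × 4.06) × 3.43 = 957.754 × 3.43 = 3285 J
n(NH₄Cl) = 10.6 / 53.49 = 0.1982 mol
Temperature fell, so q_rxn = +|q_surr| = 3.285 kJ
ΔH = q_rxn / n = 16.57 kJ/mol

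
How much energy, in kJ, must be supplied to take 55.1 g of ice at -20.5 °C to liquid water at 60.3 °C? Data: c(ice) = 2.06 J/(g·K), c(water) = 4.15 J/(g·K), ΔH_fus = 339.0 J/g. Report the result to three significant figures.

q = 34.8 kJ

q1 (heat ice -20.5→0.0 °C): 55.1 × 2.06 × 20.5 = 2327 J
q2 (melt at 0 °C): 55.1 × 339.0 = 18679 J
q3 (heat water 0.0→60.3 °C): 55.1 × 4.15 × 60.3 = 13788 J
Total: 2327 + 18679 + 13788 = 34794 J = 34.8 kJ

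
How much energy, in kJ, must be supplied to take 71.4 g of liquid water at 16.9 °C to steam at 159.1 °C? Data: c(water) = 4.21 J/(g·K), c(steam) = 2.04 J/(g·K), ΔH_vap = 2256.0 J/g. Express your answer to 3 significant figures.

q = 195 kJ

q1 (heat water 16.9→100.0 °C): 71.4 × 4.21 × 83.1 = 24979 J
q2 (vaporize at 100 °C): 71.4 × 2256.0 = 161078 J
q3 (heat steam 100.0→159.1 °C): 71.4 × 2.04 × 59.1 = 8608 J
Total: 24979 + 161078 + 8608 = 194665 J = 195 kJ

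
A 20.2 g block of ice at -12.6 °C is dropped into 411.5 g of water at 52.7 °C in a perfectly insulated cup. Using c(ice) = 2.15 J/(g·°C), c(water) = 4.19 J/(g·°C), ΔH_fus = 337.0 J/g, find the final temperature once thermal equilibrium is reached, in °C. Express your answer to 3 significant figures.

Heat to bring ice to 0 °C and melt it: q₁ = 20.2×2.15×12.6 + 20.2×337.0 = 7354.6 J
Heat the water can supply cooling to 0 °C: 411.5×4.19×52.7 = 90864.5 J > q₁, so all ice melts.
Energy balance: 411.5×4.19×(52.7 − T) = 7354.6 + 20.2×4.19×(T − 0)
1724.185(52.7 − T) = 7354.6 + 84.638 T
90864.5 − 7354.6 = 1808.823 T
T = 83509.9 / 1808.823 = 46.17 °C

T_f = 46.2 °C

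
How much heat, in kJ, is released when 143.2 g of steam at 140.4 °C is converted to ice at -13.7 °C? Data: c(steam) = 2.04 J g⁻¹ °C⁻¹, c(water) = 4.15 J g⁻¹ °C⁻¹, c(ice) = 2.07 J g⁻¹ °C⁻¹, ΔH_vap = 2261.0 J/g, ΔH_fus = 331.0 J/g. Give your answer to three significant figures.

q1 (cool steam 140.4→100 °C): 143.2 × 2.04 × 40.4 = 11802 J
q2 (condense at 100 °C): 143.2 × 2261.0 = 323775 J
q3 (cool water 100→0 °C): 143.2 × 4.15 × 100.0 = 59428 J
q4 (freeze at 0 °C): 143.2 × 331.0 = 47399 J
q5 (cool ice 0→-13.7 °C): 143.2 × 2.07 × 13.7 = 4061 J
Total: 11802 + 323775 + 59428 + 47399 + 4061 = 446465 J = 446 kJ

q = 446 kJ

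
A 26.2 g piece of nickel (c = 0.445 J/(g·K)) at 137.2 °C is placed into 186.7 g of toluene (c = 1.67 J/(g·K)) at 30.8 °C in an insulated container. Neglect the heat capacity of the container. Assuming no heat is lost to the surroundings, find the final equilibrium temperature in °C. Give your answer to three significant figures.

Heat lost by nickel = heat gained by toluene.
(26.2)(0.445)(137.2 − T) = (186.7)(1.67)(T − 30.8)
11.659 (137.2 − T) = 311.789 (T − 30.8)
1599.6 − 11.659 T = 311.789 T − 9603.1
11202.7 = 323.448 T
T = 34.64 °C

T_f = 34.6 °C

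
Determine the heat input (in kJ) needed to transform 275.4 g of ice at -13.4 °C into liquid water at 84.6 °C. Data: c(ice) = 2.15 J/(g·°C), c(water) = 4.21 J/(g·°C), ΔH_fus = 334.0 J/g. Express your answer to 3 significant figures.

q = 198 kJ

q1 (heat ice -13.4→0.0 °C): 275.4 × 2.15 × 13.4 = 7934 J
q2 (melt at 0 °C): 275.4 × 334.0 = 91984 J
q3 (heat water 0.0→84.6 °C): 275.4 × 4.21 × 84.6 = 98088 J
Total: 7934 + 91984 + 98088 = 198006 J = 198 kJ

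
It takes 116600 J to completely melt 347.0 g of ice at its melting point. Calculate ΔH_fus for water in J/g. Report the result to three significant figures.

ΔH_fus = 336 J/g

ΔH_fus = q / m = 116600 / 347.0 = 336 J/g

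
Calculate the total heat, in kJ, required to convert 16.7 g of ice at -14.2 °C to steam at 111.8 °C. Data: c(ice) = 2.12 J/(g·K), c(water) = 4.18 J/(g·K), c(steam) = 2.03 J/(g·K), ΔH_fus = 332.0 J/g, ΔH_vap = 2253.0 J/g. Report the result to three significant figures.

q1 (heat ice -14.2→0.0 °C): 16.7 × 2.12 × 14.2 = 503 J
q2 (melt at 0 °C): 16.7 × 332.0 = 5544 J
q3 (heat water 0.0→100.0 °C): 16.7 × 4.18 × 100.0 = 6981 J
q4 (vaporize at 100 °C): 16.7 × 2253.0 = 37625 J
q5 (heat steam 100.0→111.8 °C): 16.7 × 2.03 × 11.8 = 400 J
Total: 503 + 5544 + 6981 + 37625 + 400 = 51053 J = 51.1 kJ

q = 51.1 kJ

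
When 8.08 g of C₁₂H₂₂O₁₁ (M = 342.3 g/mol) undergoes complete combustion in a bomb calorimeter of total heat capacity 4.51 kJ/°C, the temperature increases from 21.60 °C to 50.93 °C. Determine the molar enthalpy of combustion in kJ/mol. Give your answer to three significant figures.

ΔH = -5600 kJ/mol

ΔT = 50.93 − 21.60 = 29.33 °C
q_cal = C_cal × ΔT = 4.51 × 29.33 = 132.2783 kJ
n = 8.08 / 342.3 = 0.02361 mol
q_rxn = −q_cal = -132.2783 kJ
ΔH = -132.2783 / 0.02361 = -5603 kJ/mol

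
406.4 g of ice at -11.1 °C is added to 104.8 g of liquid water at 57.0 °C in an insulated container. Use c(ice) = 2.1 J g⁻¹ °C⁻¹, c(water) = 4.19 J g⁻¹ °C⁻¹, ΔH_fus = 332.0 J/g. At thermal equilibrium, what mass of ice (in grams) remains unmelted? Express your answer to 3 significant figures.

Heat to warm all ice to 0 °C: 406.4×2.1×11.1 = 9473.2 J
Heat released by water cooling to 0 °C: 104.8×4.19×57.0 = 25029 J
25029 J < 9473.2 + 406.4×332.0 = 144398.0 J, so not all ice melts; final T = 0 °C.
Heat left for melting: 25029 − 9473.2 = 15555.8 J
Mass melted = 15555.8 / 332.0 = 46.85 g
Ice remaining = 406.4 − 46.85 = 359.55 g

m_ice remaining = 360 g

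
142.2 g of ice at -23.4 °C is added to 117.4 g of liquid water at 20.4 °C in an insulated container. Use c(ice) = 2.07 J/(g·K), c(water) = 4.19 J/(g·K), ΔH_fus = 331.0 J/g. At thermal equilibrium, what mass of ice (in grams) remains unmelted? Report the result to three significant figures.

Heat to warm all ice to 0 °C: 142.2×2.07×23.4 = 6887.9 J
Heat released by water cooling to 0 °C: 117.4×4.19×20.4 = 10035 J
10035 J < 6887.9 + 142.2×331.0 = 53956.1 J, so not all ice melts; final T = 0 °C.
Heat left for melting: 10035 − 6887.9 = 3147.1 J
Mass melted = 3147.1 / 331.0 = 9.508 g
Ice remaining = 142.2 − 9.508 = 132.692 g

m_ice remaining = 133 g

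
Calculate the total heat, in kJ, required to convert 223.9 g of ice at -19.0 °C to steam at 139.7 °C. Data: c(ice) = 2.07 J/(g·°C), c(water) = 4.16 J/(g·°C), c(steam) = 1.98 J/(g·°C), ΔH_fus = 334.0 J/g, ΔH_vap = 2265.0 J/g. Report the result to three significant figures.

q = 701 kJ

q1 (heat ice -19.0→0.0 °C): 223.9 × 2.07 × 19.0 = 8806 J
q2 (melt at 0 °C): 223.9 × 334.0 = 74783 J
q3 (heat water 0.0→100.0 °C): 223.9 × 4.16 × 100.0 = 93142 J
q4 (vaporize at 100 °C): 223.9 × 2265.0 = 507134 J
q5 (heat steam 100.0→139.7 °C): 223.9 × 1.98 × 39.7 = 17600 J
Total: 8806 + 74783 + 93142 + 507134 + 17600 = 701465 J = 701 kJ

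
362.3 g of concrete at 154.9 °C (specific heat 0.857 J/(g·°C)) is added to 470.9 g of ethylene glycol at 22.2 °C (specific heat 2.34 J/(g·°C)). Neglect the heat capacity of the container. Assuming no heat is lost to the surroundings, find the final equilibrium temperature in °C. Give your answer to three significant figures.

T_f = 51.4 °C

Heat lost by concrete = heat gained by ethylene glycol.
(362.3)(0.857)(154.9 − T) = (470.9)(2.34)(T − 22.2)
310.4911 (154.9 − T) = 1101.906 (T − 22.2)
48095 − 310.4911 T = 1101.906 T − 24462
72557 = 1412.3971 T
T = 51.37 °C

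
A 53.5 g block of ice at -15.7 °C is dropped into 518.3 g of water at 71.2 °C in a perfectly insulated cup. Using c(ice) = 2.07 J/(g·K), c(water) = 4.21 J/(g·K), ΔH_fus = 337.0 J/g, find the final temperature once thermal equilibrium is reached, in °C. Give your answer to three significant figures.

Heat to bring ice to 0 °C and melt it: q₁ = 53.5×2.07×15.7 + 53.5×337.0 = 19768 J
Heat the water can supply cooling to 0 °C: 518.3×4.21×71.2 = 155361 J > q₁, so all ice melts.
Energy balance: 518.3×4.21×(71.2 − T) = 19768 + 53.5×4.21×(T − 0)
2182.043(71.2 − T) = 19768 + 225.235 T
155361 − 19768 = 2407.278 T
T = 135593 / 2407.278 = 56.33 °C

T_f = 56.3 °C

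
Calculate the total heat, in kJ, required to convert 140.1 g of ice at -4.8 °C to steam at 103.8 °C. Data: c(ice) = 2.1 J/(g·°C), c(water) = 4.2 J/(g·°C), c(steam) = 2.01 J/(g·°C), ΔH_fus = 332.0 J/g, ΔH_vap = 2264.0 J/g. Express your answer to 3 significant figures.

q1 (heat ice -4.8→0.0 °C): 140.1 × 2.1 × 4.8 = 1412 J
q2 (melt at 0 °C): 140.1 × 332.0 = 46513 J
q3 (heat water 0.0→100.0 °C): 140.1 × 4.2 × 100.0 = 58842 J
q4 (vaporize at 100 °C): 140.1 × 2264.0 = 317186 J
q5 (heat steam 100.0→103.8 °C): 140.1 × 2.01 × 3.8 = 1070 J
Total: 1412 + 46513 + 58842 + 317186 + 1070 = 425023 J = 425 kJ

q = 425 kJ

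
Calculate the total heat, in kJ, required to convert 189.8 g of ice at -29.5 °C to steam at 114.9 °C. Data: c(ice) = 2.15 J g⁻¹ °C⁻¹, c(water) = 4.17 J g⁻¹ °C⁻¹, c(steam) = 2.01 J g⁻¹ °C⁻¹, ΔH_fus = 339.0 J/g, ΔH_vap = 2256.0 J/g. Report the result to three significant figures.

q1 (heat ice -29.5→0.0 °C): 189.8 × 2.15 × 29.5 = 12038 J
q2 (melt at 0 °C): 189.8 × 339.0 = 64342 J
q3 (heat water 0.0→100.0 °C): 189.8 × 4.17 × 100.0 = 79147 J
q4 (vaporize at 100 °C): 189.8 × 2256.0 = 428189 J
q5 (heat steam 100.0→114.9 °C): 189.8 × 2.01 × 14.9 = 5684 J
Total: 12038 + 64342 + 79147 + 428189 + 5684 = 589400 J = 589 kJ

q = 589 kJ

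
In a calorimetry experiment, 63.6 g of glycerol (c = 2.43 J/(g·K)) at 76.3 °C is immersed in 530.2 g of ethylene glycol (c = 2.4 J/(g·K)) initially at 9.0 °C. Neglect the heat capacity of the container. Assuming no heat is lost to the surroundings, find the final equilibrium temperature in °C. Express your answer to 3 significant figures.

T_f = 16.3 °C

Heat lost by glycerol = heat gained by ethylene glycol.
(63.6)(2.43)(76.3 − T) = (530.2)(2.4)(T − 9.0)
154.548 (76.3 − T) = 1272.48 (T − 9.0)
11792 − 154.548 T = 1272.48 T − 11452
23244 = 1427.028 T
T = 16.29 °C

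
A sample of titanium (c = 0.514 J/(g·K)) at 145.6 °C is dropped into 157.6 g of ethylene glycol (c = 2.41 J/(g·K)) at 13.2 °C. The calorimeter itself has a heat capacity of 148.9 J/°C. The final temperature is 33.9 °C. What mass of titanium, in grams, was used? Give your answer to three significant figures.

q_gained = (157.6 × 2.41 + 148.9) × (33.9 − 13.2) = 10940 J
q_lost = m × 0.514 × (145.6 − 33.9) = 57.4138 m
m = 10940 / 57.4138 = 191 g

m = 191 g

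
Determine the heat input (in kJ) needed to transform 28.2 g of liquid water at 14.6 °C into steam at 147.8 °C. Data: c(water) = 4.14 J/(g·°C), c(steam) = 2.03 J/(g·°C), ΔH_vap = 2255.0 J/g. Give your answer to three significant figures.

q1 (heat water 14.6→100.0 °C): 28.2 × 4.14 × 85.4 = 9970 J
q2 (vaporize at 100 °C): 28.2 × 2255.0 = 63591 J
q3 (heat steam 100.0→147.8 °C): 28.2 × 2.03 × 47.8 = 2736 J
Total: 9970 + 63591 + 2736 = 76297 J = 76.3 kJ

q = 76.3 kJ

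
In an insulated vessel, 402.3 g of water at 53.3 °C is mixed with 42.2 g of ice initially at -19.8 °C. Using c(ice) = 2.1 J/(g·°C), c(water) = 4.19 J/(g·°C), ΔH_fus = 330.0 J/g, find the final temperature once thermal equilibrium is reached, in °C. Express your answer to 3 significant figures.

T_f = 39.8 °C

Heat to bring ice to 0 °C and melt it: q₁ = 42.2×2.1×19.8 + 42.2×330.0 = 15681 J
Heat the water can supply cooling to 0 °C: 402.3×4.19×53.3 = 89844.5 J > q₁, so all ice melts.
Energy balance: 402.3×4.19×(53.3 − T) = 15681 + 42.2×4.19×(T − 0)
1685.637(53.3 − T) = 15681 + 176.818 T
89844.5 − 15681 = 1862.455 T
T = 74163.5 / 1862.455 = 39.82 °C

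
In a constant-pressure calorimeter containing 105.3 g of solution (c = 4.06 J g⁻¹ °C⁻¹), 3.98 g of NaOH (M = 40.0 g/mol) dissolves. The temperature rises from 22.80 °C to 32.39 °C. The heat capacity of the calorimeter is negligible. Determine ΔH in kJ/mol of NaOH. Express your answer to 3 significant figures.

|ΔT| = |32.39 − 22.80| = 9.59 °C
|q_surr| = (105.3 × 4.06) × 9.59 = 427.518 × 9.59 = 4100 J
n(NaOH) = 3.98 / 40.0 = 0.09950 mol
Temperature rose, so q_rxn = −|q_surr| = -4.100 kJ
ΔH = q_rxn / n = -41.21 kJ/mol

ΔH = -41.2 kJ/mol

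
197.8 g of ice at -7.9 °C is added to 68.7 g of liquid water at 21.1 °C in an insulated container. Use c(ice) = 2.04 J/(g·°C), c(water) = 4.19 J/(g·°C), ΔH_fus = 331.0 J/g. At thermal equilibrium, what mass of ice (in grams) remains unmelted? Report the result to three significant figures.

Heat to warm all ice to 0 °C: 197.8×2.04×7.9 = 3187.7 J
Heat released by water cooling to 0 °C: 68.7×4.19×21.1 = 6073.7 J
6073.7 J < 3187.7 + 197.8×331.0 = 68659.5 J, so not all ice melts; final T = 0 °C.
Heat left for melting: 6073.7 − 3187.7 = 2886.0 J
Mass melted = 2886.0 / 331.0 = 8.719 g
Ice remaining = 197.8 − 8.719 = 189.081 g

m_ice remaining = 189 g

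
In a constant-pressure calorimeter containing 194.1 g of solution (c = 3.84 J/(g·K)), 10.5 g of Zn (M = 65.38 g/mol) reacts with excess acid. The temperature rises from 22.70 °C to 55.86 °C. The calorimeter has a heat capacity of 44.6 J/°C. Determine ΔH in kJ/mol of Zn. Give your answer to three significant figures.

ΔH = -163 kJ/mol

|ΔT| = |55.86 − 22.70| = 33.16 °C
|q_surr| = (194.1 × 3.84 + 44.6) × 33.16 = 789.944 × 33.16 = 26190 J
n(Zn) = 10.5 / 65.38 = 0.1606 mol
Temperature rose, so q_rxn = −|q_surr| = -26.19 kJ
ΔH = q_rxn / n = -163.1 kJ/mol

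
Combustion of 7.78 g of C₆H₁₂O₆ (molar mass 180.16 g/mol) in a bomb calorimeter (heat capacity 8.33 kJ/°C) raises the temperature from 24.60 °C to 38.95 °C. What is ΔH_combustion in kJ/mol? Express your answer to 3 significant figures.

ΔH = -2770 kJ/mol

ΔT = 38.95 − 24.60 = 14.35 °C
q_cal = C_cal × ΔT = 8.33 × 14.35 = 119.5355 kJ
n = 7.78 / 180.16 = 0.04318 mol
q_rxn = −q_cal = -119.5355 kJ
ΔH = -119.5355 / 0.04318 = -2768 kJ/mol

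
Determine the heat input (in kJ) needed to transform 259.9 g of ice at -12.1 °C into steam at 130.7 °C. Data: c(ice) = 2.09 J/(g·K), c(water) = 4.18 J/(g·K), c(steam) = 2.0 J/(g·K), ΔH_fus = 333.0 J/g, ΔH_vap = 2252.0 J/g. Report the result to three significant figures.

q1 (heat ice -12.1→0.0 °C): 259.9 × 2.09 × 12.1 = 6573 J
q2 (melt at 0 °C): 259.9 × 333.0 = 86547 J
q3 (heat water 0.0→100.0 °C): 259.9 × 4.18 × 100.0 = 108638 J
q4 (vaporize at 100 °C): 259.9 × 2252.0 = 585295 J
q5 (heat steam 100.0→130.7 °C): 259.9 × 2.0 × 30.7 = 15958 J
Total: 6573 + 86547 + 108638 + 585295 + 15958 = 803011 J = 803 kJ

q = 803 kJ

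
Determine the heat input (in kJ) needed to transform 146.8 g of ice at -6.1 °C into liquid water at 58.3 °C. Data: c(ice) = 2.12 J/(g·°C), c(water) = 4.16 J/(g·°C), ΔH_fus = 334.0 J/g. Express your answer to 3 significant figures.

q1 (heat ice -6.1→0.0 °C): 146.8 × 2.12 × 6.1 = 1898 J
q2 (melt at 0 °C): 146.8 × 334.0 = 49031 J
q3 (heat water 0.0→58.3 °C): 146.8 × 4.16 × 58.3 = 35603 J
Total: 1898 + 49031 + 35603 = 86532 J = 86.5 kJ

q = 86.5 kJ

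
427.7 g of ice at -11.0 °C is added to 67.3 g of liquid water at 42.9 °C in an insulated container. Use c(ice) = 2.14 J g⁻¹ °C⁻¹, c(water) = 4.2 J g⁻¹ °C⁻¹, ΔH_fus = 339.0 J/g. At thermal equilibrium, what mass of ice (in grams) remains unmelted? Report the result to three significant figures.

m_ice remaining = 422 g

Heat to warm all ice to 0 °C: 427.7×2.14×11.0 = 10068 J
Heat released by water cooling to 0 °C: 67.3×4.2×42.9 = 12126 J
12126 J < 10068 + 427.7×339.0 = 155058.3 J, so not all ice melts; final T = 0 °C.
Heat left for melting: 12126 − 10068 = 2058 J
Mass melted = 2058 / 339.0 = 6.071 g
Ice remaining = 427.7 − 6.071 = 421.629 g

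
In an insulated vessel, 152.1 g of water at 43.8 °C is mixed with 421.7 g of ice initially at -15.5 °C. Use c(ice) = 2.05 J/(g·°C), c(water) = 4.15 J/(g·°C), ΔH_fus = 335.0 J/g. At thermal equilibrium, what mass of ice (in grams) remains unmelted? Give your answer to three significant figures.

m_ice remaining = 379 g

Heat to warm all ice to 0 °C: 421.7×2.05×15.5 = 13400 J
Heat released by water cooling to 0 °C: 152.1×4.15×43.8 = 27647 J
27647 J < 13400 + 421.7×335.0 = 154669.5 J, so not all ice melts; final T = 0 °C.
Heat left for melting: 27647 − 13400 = 14247 J
Mass melted = 14247 / 335.0 = 42.53 g
Ice remaining = 421.7 − 42.53 = 379.17 g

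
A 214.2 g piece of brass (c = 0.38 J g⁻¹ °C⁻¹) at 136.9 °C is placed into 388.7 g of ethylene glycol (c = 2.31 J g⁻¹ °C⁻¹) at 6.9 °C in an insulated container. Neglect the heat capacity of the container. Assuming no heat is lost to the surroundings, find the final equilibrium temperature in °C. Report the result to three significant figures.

Heat lost by brass = heat gained by ethylene glycol.
(214.2)(0.38)(136.9 − T) = (388.7)(2.31)(T − 6.9)
81.396 (136.9 − T) = 897.897 (T − 6.9)
11143 − 81.396 T = 897.897 T − 6195.5
17338.5 = 979.293 T
T = 17.71 °C

T_f = 17.7 °C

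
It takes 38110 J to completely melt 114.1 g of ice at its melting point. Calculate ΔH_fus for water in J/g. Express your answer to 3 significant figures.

ΔH_fus = q / m = 38110 / 114.1 = 334 J/g

ΔH_fus = 334 J/g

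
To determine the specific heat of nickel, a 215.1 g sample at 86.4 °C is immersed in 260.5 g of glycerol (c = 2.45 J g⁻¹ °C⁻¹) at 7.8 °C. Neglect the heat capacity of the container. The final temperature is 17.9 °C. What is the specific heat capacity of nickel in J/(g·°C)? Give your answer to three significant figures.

q_gained = (260.5 × 2.45) × (17.9 − 7.8) = 6446 J
q_lost = 215.1 × c × (86.4 − 17.9) = 14734.35 c
Set equal: c = 6446 / 14734.35 = 0.437 J/(g·°C)

c = 0.437 J/(g·°C)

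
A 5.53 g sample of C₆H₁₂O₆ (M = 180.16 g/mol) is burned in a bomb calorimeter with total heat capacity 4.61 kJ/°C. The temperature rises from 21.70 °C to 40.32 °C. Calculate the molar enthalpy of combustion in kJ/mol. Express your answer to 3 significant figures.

ΔH = -2800 kJ/mol

ΔT = 40.32 − 21.70 = 18.62 °C
q_cal = C_cal × ΔT = 4.61 × 18.62 = 85.8382 kJ
n = 5.53 / 180.16 = 0.03069 mol
q_rxn = −q_cal = -85.8382 kJ
ΔH = -85.8382 / 0.03069 = -2797 kJ/mol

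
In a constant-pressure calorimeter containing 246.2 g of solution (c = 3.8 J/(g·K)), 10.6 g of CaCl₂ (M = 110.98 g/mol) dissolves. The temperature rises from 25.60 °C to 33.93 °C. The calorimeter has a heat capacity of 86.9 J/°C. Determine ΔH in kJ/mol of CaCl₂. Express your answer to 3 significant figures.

|ΔT| = |33.93 − 25.60| = 8.33 °C
|q_surr| = (246.2 × 3.8 + 86.9) × 8.33 = 1022.46 × 8.33 = 8517 J
n(CaCl₂) = 10.6 / 110.98 = 0.09551 mol
Temperature rose, so q_rxn = −|q_surr| = -8.517 kJ
ΔH = q_rxn / n = -89.17 kJ/mol

ΔH = -89.2 kJ/mol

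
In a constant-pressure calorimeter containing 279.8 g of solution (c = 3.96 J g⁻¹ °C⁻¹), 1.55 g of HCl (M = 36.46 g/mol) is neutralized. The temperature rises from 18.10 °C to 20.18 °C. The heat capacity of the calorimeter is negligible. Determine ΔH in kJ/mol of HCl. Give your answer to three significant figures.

ΔH = -54.2 kJ/mol

|ΔT| = |20.18 − 18.10| = 2.08 °C
|q_surr| = (279.8 × 3.96) × 2.08 = 1108.008 × 2.08 = 2305 J
n(HCl) = 1.55 / 36.46 = 0.04251 mol
Temperature rose, so q_rxn = −|q_surr| = -2.305 kJ
ΔH = q_rxn / n = -54.22 kJ/mol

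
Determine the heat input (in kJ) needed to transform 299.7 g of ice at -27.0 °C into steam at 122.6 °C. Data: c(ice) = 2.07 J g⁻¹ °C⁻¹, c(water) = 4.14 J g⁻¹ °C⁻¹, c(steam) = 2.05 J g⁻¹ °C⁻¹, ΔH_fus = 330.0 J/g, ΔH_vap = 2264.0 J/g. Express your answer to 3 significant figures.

q = 932 kJ

q1 (heat ice -27.0→0.0 °C): 299.7 × 2.07 × 27.0 = 16750 J
q2 (melt at 0 °C): 299.7 × 330.0 = 98901 J
q3 (heat water 0.0→100.0 °C): 299.7 × 4.14 × 100.0 = 124076 J
q4 (vaporize at 100 °C): 299.7 × 2264.0 = 678521 J
q5 (heat steam 100.0→122.6 °C): 299.7 × 2.05 × 22.6 = 13885 J
Total: 16750 + 98901 + 124076 + 678521 + 13885 = 932133 J = 932 kJ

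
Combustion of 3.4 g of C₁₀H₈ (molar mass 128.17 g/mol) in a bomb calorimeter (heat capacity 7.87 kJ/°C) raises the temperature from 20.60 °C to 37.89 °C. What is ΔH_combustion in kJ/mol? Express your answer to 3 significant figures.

ΔH = -5130 kJ/mol

ΔT = 37.89 − 20.60 = 17.29 °C
q_cal = C_cal × ΔT = 7.87 × 17.29 = 136.0723 kJ
n = 3.4 / 128.17 = 0.02653 mol
q_rxn = −q_cal = -136.0723 kJ
ΔH = -136.0723 / 0.02653 = -5129 kJ/mol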